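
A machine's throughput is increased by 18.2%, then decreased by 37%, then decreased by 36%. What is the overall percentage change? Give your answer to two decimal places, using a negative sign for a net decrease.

-52.34%

An 18.2% increase multiplies by 1.182.
Then a 37% decrease: 1.182 × 0.63 = 0.74466.
Then a 36% decrease: 0.74466 × 0.64 = 0.4765824.
Overall factor 0.4765824, i.e. -52.34%.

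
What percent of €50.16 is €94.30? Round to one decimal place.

€94.30 ÷ €50.16 ≈ 188.0%.

188.0%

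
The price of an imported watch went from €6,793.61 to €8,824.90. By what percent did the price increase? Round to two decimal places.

29.90%

Change: €8,824.90 − €6,793.61 = €2,031.29.
Relative to the original: €2,031.29 ÷ €6,793.61 ≈ 29.90%.
So the price increased by 29.90%.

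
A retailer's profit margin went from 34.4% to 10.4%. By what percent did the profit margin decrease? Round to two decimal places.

69.77%

The change is 10.4 − 34.4 = -24.0 percentage points.
Relative to the original 34.4%, that is -24.0 ÷ 34.4 ≈ -69.77%.
So the profit margin fell by 69.77%.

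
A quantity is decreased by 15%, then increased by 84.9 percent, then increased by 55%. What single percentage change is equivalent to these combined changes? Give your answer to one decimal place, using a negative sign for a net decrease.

The combined multiplier is 0.85 × 1.849 × 1.55 = 2.4360575.
That corresponds to an increase of 143.6%.

143.6%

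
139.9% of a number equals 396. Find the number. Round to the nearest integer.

396 ÷ 1.399 ≈ 283.

283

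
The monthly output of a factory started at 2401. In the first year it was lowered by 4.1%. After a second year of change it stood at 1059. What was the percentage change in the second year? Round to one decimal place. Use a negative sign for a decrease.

After the first year: 2401 × 0.959 = 2302.559.
Second-year multiplier: 1059 ÷ 2302.559 ≈ 0.45992.
That is a change of -54.0%.

-54.0%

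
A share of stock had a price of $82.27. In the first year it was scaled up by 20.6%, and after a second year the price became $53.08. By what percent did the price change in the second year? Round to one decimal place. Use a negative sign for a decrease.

After the first year: $82.27 × 1.206 = $99.21762.
Second-year multiplier: $53.08 ÷ $99.21762 ≈ 0.53499.
That is a change of -46.5%.

-46.5%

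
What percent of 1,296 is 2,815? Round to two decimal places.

217.21%

2,815 ÷ 1,296 ≈ 217.21%.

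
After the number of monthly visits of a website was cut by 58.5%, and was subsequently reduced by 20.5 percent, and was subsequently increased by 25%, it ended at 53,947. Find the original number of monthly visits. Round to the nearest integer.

The overall multiplier applied was 0.415 × 0.795 × 1.25 = 0.41240625.
So the original number of monthly visits was 53,947 ÷ 0.41240625 ≈ 130,810.

130,810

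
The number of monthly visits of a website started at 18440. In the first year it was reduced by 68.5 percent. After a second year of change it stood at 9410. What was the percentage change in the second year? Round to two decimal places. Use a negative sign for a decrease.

After the first year: 18440 × 0.315 = 5808.6.
Second-year multiplier: 9410 ÷ 5808.6 ≈ 1.620012.
That is a change of 62.00%.

62.00%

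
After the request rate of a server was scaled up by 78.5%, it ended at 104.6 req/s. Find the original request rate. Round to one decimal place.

58.6 req/s

The overall multiplier applied was 1.785.
So the original request rate was 104.6 ÷ 1.785 ≈ 58.6 req/s.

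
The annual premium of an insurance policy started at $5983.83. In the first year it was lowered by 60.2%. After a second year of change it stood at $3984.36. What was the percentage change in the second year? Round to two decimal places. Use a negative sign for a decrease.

After the first year: $5983.83 × 0.398 = $2381.56434.
Second-year multiplier: $3984.36 ÷ $2381.56434 ≈ 1.673001.
That is a change of 67.30%.

67.30%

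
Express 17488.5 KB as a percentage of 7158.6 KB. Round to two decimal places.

17488.5 KB ÷ 7158.6 KB ≈ 244.30%.

244.30%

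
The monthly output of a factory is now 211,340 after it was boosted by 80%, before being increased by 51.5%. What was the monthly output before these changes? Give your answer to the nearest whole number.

77,499

Undoing the 51.5% increase: 211,340 ÷ 1.515 ≈ 139498.349835.
Undoing the 80% increase: 139498.349835 ÷ 1.8 ≈ 77,499.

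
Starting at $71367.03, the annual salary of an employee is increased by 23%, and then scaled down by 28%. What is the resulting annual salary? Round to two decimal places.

$63202.64

Apply the 23% increase: $71367.03 × 1.23 = $87781.4469.
After the 28% decrease: $87781.4469 × 0.72 = $63202.641768 ≈ $63202.64.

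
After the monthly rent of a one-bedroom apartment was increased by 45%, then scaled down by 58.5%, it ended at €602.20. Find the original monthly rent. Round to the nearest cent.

The overall multiplier applied was 1.45 × 0.415 = 0.60175.
So the original monthly rent was €602.20 ÷ 0.60175 ≈ €1000.75.

€1000.75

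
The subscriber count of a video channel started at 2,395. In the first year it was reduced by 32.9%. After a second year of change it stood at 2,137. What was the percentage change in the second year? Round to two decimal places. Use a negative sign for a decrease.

After the first year: 2,395 × 0.671 = 1607.045.
Second-year multiplier: 2,137 ÷ 1607.045 ≈ 1.32977.
That is a change of 32.98%.

32.98%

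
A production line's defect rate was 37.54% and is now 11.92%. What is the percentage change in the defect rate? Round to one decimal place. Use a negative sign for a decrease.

The change is 11.92 − 37.54 = -25.62 percentage points.
Relative to the original 37.54%, that is -25.62 ÷ 37.54 ≈ -68.2%.

-68.2%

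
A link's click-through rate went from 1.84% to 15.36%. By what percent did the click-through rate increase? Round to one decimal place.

The change is 15.36 − 1.84 = 13.52 percentage points.
Relative to the original 1.84%, that is 13.52 ÷ 1.84 ≈ 734.8%.
So the click-through rate rose by 734.8%.

734.8%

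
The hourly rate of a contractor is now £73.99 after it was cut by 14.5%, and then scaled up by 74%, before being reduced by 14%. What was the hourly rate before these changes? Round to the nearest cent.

£57.83

Undoing the 14% decrease: £73.99 ÷ 0.86 ≈ £86.034884.
Undoing the 74% increase: £86.034884 ÷ 1.74 ≈ £49.445336.
Undoing the 14.5% decrease: £49.445336 ÷ 0.855 ≈ £57.83.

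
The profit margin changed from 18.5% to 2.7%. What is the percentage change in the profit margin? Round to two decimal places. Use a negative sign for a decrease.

-85.41%

The change is 2.7 − 18.5 = -15.8 percentage points.
Relative to the original 18.5%, that is -15.8 ÷ 18.5 ≈ -85.41%.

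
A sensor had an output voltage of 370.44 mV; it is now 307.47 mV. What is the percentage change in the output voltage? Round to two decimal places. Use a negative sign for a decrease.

Change: 307.47 − 370.44 = -62.97.
Relative to the original: -62.97 ÷ 370.44 ≈ -17.00%.

-17.00%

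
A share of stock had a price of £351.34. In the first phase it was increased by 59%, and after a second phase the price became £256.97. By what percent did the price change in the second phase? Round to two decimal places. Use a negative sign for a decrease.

After the first phase: £351.34 × 1.59 = £558.6306.
Second-phase multiplier: £256.97 ÷ £558.6306 ≈ 0.46.
That is a change of -54.00%.

-54.00%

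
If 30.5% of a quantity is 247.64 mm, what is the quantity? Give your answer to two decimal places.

811.93 mm

247.64 mm ÷ 0.305 ≈ 811.93 mm.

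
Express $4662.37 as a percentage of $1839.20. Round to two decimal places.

253.50%

$4662.37 ÷ $1839.20 ≈ 253.50%.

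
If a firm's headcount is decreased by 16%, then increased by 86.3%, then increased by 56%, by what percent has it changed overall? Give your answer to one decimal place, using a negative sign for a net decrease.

144.1%

The combined multiplier is 0.84 × 1.863 × 1.56 = 2.4412752.
That corresponds to an increase of 144.1%.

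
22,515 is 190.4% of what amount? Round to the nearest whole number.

11,825

22,515 ÷ 1.904 ≈ 11,825.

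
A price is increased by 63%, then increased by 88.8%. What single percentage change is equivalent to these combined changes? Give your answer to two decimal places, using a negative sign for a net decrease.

A 63% increase multiplies by 1.63.
Then an 88.8% increase: 1.63 × 1.888 = 3.07744.
Overall factor 3.07744, i.e. 207.74%.

207.74%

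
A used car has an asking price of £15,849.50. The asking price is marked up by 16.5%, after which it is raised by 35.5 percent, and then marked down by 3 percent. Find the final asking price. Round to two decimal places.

Each change multiplies by a factor: 1.165 × 1.355 × 0.97 = 1.53121775.
£15,849.50 × 1.53121775 = £24269.035728625 ≈ £24,269.04.

£24,269.04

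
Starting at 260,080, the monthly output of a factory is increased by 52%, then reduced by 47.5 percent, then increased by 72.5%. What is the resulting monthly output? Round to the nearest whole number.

Apply the 52% increase: 260,080 × 1.52 = 395321.6.
47.5% decrease: 395321.6 × 0.525 = 207543.84.
Apply the 72.5% increase: 207543.84 × 1.725 = 358013.124 ≈ 358,013.

358,013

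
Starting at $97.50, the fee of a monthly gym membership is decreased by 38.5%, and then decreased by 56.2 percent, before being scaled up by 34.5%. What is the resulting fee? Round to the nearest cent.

$35.32

Each change multiplies by a factor: 0.615 × 0.438 × 1.345 = 0.36230265.
$97.50 × 0.36230265 = $35.324508375 ≈ $35.32.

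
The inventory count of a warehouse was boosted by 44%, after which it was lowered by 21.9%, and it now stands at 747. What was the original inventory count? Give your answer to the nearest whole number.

Undoing the 21.9% decrease: 747 ÷ 0.781 ≈ 956.466069.
Undoing the 44% increase: 956.466069 ÷ 1.44 ≈ 664.

664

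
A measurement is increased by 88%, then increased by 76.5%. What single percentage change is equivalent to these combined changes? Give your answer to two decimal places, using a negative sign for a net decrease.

An 88% increase multiplies by 1.88.
Then a 76.5% increase: 1.88 × 1.765 = 3.3182.
Overall factor 3.3182, i.e. 231.82%.

231.82%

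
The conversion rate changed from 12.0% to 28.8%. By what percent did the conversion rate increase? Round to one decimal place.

140.0%

The change is 28.8 − 12.0 = 16.8 percentage points.
Relative to the original 12.0%, that is 16.8 ÷ 12.0 = 140.0%.
So the conversion rate rose by 140.0%.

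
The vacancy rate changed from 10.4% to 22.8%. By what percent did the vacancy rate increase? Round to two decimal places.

The change is 22.8 − 10.4 = 12.4 percentage points.
Relative to the original 10.4%, that is 12.4 ÷ 10.4 ≈ 119.23%.
So the vacancy rate rose by 119.23%.

119.23%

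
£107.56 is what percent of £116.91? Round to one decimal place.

£107.56 ÷ £116.91 ≈ 92.0%.

92.0%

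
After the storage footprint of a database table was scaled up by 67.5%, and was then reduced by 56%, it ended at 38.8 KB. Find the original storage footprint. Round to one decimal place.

Undoing the 56% decrease: 38.8 ÷ 0.44 ≈ 88.181818.
Undoing the 67.5% increase: 88.181818 ÷ 1.675 ≈ 52.6 KB.

52.6 KB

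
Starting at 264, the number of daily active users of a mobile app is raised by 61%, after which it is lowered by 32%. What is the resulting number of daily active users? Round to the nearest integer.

Each change multiplies by a factor: 1.61 × 0.68 = 1.0948.
264 × 1.0948 = 289.0272 ≈ 289.

289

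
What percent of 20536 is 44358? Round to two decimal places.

216.00%

44358 ÷ 20536 ≈ 216.00%.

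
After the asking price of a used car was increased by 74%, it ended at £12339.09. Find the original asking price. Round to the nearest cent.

£7091.43

The overall multiplier applied was 1.74.
So the original asking price was £12339.09 ÷ 1.74 ≈ £7091.43.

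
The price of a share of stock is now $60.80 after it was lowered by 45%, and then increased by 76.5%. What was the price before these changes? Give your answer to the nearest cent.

$62.63

The overall multiplier applied was 0.55 × 1.765 = 0.97075.
So the original price was $60.80 ÷ 0.97075 ≈ $62.63.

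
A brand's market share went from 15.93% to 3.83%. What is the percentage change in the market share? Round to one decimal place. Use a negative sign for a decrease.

The change is 3.83 − 15.93 = -12.10 percentage points.
Relative to the original 15.93%, that is -12.10 ÷ 15.93 ≈ -76.0%.

-76.0%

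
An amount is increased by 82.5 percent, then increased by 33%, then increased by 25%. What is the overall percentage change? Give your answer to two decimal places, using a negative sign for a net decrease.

203.41%

The combined multiplier is 1.825 × 1.33 × 1.25 = 3.0340625.
That corresponds to an increase of 203.41%.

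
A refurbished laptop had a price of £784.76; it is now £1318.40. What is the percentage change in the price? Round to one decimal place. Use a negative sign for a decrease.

Change: £1318.40 − £784.76 = £533.64.
Relative to the original: £533.64 ÷ £784.76 ≈ 68.0%.

68.0%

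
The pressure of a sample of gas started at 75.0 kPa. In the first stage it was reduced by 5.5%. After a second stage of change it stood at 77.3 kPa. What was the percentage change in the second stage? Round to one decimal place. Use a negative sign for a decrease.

After the first stage: 75.0 × 0.945 = 70.875.
Second-stage multiplier: 77.3 ÷ 70.875 ≈ 1.09065.
That is a change of 9.1%.

9.1%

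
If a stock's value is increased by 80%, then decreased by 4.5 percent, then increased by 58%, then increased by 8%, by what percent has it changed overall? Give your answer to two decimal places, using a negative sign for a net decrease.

193.33%

The combined multiplier is 1.8 × 0.955 × 1.58 × 1.08 = 2.9333016.
That corresponds to an increase of 193.33%.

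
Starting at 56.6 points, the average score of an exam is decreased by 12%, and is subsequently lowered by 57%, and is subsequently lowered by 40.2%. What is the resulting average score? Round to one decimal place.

Each change multiplies by a factor: 0.88 × 0.43 × 0.598 = 0.2262832.
56.6 × 0.2262832 = 12.80762912 ≈ 12.8.

12.8 points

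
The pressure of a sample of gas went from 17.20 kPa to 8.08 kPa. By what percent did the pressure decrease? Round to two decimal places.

53.02%

Change: 8.08 − 17.20 = -9.12.
Relative to the original: -9.12 ÷ 17.20 ≈ -53.02%.
So the pressure decreased by 53.02%.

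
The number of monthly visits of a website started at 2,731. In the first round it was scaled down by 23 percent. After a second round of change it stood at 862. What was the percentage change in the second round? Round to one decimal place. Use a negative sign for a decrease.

After the first round: 2,731 × 0.77 = 2102.87.
Second-round multiplier: 862 ÷ 2102.87 ≈ 0.40992.
That is a change of -59.0%.

-59.0%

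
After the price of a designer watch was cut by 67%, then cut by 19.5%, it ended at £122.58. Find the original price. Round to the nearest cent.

Undoing the 19.5% decrease: £122.58 ÷ 0.805 ≈ £152.273292.
Undoing the 67% decrease: £152.273292 ÷ 0.33 ≈ £461.43.

£461.43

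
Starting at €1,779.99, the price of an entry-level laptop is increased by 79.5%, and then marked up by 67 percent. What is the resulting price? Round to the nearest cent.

€5,335.79

Apply the 79.5% increase: €1,779.99 × 1.795 = €3195.08205.
After the 67% increase: €3195.08205 × 1.67 = €5335.7870235 ≈ €5,335.79.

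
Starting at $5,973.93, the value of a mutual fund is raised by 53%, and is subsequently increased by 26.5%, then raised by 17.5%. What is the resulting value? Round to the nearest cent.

Each change multiplies by a factor: 1.53 × 1.265 × 1.175 = 2.27415375.
$5,973.93 × 2.27415375 = $13585.6353117375 ≈ $13,585.64.

$13,585.64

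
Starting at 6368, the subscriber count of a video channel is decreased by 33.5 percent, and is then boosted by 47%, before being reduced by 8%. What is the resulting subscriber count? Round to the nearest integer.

After the 33.5% decrease: 6368 × 0.665 = 4234.72.
47% increase: 4234.72 × 1.47 = 6225.0384.
8% decrease: 6225.0384 × 0.92 = 5727.035328 ≈ 5727.

5727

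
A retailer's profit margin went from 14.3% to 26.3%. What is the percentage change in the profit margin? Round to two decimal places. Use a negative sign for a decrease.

The change is 26.3 − 14.3 = 12.0 percentage points.
Relative to the original 14.3%, that is 12.0 ÷ 14.3 ≈ 83.92%.

83.92%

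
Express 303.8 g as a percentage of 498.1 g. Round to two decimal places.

303.8 g ÷ 498.1 g ≈ 60.99%.

60.99%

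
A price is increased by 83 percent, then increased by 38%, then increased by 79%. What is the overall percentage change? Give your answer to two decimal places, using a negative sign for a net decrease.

An 83% increase multiplies by 1.83.
Then a 38% increase: 1.83 × 1.38 = 2.5254.
Then a 79% increase: 2.5254 × 1.79 = 4.520466.
Overall factor 4.520466, i.e. 352.05%.

352.05%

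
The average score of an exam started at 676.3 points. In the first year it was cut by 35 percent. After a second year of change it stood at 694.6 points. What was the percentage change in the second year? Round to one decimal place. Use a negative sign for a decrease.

After the first year: 676.3 × 0.65 = 439.595.
Second-year multiplier: 694.6 ÷ 439.595 ≈ 1.58009.
That is a change of 58.0%.

58.0%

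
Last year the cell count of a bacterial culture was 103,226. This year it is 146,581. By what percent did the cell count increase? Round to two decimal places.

42.00%

Change: 146,581 − 103,226 = 43,355.
Relative to the original: 43,355 ÷ 103,226 ≈ 42.00%.
So the cell count increased by 42.00%.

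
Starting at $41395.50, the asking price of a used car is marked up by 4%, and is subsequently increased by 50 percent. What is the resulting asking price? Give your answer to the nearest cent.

$64576.98

Each change multiplies by a factor: 1.04 × 1.5 = 1.56.
$41395.50 × 1.56 = $64576.98.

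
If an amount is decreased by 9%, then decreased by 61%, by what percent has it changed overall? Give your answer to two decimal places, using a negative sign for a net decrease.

-64.51%

A 9% decrease multiplies by 0.91.
Then a 61% decrease: 0.91 × 0.39 = 0.3549.
Overall factor 0.3549, i.e. -64.51%.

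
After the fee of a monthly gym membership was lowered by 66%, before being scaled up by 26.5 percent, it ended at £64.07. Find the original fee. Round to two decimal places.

The overall multiplier applied was 0.34 × 1.265 = 0.4301.
So the original fee was £64.07 ÷ 0.4301 ≈ £148.97.

£148.97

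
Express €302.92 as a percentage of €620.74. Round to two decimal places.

€302.92 ÷ €620.74 ≈ 48.80%.

48.80%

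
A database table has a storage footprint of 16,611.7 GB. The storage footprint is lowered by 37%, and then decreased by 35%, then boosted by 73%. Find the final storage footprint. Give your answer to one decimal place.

11,768.3 GB

After the 37% decrease: 16,611.7 × 0.63 = 10465.371.
35% decrease: 10465.371 × 0.65 = 6802.49115.
Apply the 73% increase: 6802.49115 × 1.73 = 11768.3096895 ≈ 11,768.3.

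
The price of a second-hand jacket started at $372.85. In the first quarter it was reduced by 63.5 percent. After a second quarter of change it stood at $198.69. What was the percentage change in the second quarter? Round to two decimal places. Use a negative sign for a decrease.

46.00%

After the first quarter: $372.85 × 0.365 = $136.09025.
Second-quarter multiplier: $198.69 ÷ $136.09025 ≈ 1.459987.
That is a change of 46.00%.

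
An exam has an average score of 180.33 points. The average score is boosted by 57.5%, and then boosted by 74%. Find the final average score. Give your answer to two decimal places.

Each change multiplies by a factor: 1.575 × 1.74 = 2.7405.
180.33 × 2.7405 = 494.194365 ≈ 494.19.

494.19 points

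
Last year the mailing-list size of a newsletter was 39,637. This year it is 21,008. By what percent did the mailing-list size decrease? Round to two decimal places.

Change: 21,008 − 39,637 = -18,629.
Relative to the original: -18,629 ÷ 39,637 ≈ -47.00%.
So the mailing-list size decreased by 47.00%.

47.00%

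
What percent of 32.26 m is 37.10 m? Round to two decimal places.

37.10 m ÷ 32.26 m ≈ 115.00%.

115.00%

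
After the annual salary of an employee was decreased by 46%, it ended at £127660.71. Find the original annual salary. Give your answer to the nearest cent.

The overall multiplier applied was 0.54.
So the original annual salary was £127660.71 ÷ 0.54 ≈ £236408.72.

£236408.72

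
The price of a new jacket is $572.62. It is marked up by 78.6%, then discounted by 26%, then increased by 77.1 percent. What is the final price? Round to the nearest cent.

$1340.29

Apply the 78.6% increase: $572.62 × 1.786 = $1022.69932.
Apply the 26% decrease: $1022.69932 × 0.74 = $756.7974968.
77.1% increase: $756.7974968 × 1.771 = $1340.2883668328 ≈ $1340.29.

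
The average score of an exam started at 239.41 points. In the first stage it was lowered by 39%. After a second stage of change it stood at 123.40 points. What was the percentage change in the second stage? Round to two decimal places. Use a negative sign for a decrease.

-15.50%

After the first stage: 239.41 × 0.61 = 146.0401.
Second-stage multiplier: 123.40 ÷ 146.0401 ≈ 0.844973.
That is a change of -15.50%.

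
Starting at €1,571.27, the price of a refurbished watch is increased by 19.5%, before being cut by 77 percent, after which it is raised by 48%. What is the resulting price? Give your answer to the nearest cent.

Each change multiplies by a factor: 1.195 × 0.23 × 1.48 = 0.406778.
€1,571.27 × 0.406778 = €639.15806806 ≈ €639.16.

€639.16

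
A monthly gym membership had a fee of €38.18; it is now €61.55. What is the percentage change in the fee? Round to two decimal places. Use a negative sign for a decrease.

61.21%

Change: €61.55 − €38.18 = €23.37.
Relative to the original: €23.37 ÷ €38.18 ≈ 61.21%.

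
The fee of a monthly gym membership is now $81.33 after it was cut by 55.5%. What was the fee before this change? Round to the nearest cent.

The overall multiplier applied was 0.445.
So the original fee was $81.33 ÷ 0.445 ≈ $182.76.

$182.76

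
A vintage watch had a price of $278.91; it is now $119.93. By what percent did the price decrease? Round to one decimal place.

Change: $119.93 − $278.91 = -$158.98.
Relative to the original: -$158.98 ÷ $278.91 ≈ -57.0%.
So the price decreased by 57.0%.

57.0%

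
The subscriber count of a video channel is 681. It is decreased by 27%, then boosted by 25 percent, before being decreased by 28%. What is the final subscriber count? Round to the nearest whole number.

447

Apply the 27% decrease: 681 × 0.73 = 497.13.
After the 25% increase: 497.13 × 1.25 = 621.4125.
28% decrease: 621.4125 × 0.72 = 447.417 ≈ 447.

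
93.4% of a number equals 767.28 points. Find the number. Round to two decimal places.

767.28 points ÷ 0.934 ≈ 821.50 points.

821.50 points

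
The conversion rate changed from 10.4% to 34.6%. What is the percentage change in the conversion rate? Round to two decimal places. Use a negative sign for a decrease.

The change is 34.6 − 10.4 = 24.2 percentage points.
Relative to the original 10.4%, that is 24.2 ÷ 10.4 ≈ 232.69%.

232.69%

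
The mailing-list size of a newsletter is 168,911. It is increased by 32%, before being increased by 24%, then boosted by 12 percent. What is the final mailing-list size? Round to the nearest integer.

309,650

Each change multiplies by a factor: 1.32 × 1.24 × 1.12 = 1.833216.
168,911 × 1.833216 = 309650.347776 ≈ 309,650.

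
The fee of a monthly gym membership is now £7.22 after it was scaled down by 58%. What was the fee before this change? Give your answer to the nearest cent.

£17.19

The overall multiplier applied was 0.42.
So the original fee was £7.22 ÷ 0.42 ≈ £17.19.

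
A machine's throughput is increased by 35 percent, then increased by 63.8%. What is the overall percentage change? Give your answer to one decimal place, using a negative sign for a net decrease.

121.1%

The combined multiplier is 1.35 × 1.638 = 2.2113.
That corresponds to an increase of 121.1%.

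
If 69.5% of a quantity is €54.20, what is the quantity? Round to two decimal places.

€77.99

€54.20 ÷ 0.695 ≈ €77.99.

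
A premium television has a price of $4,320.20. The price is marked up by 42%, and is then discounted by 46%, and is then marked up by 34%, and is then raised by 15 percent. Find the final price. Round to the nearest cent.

Apply the 42% increase: $4,320.20 × 1.42 = $6134.684.
Apply the 46% decrease: $6134.684 × 0.54 = $3312.72936.
Apply the 34% increase: $3312.72936 × 1.34 = $4439.0573424.
Apply the 15% increase: $4439.0573424 × 1.15 = $5104.91594376 ≈ $5,104.92.

$5,104.92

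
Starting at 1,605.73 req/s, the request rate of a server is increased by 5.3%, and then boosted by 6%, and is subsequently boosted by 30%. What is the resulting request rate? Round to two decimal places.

2,329.97 req/s

Each change multiplies by a factor: 1.053 × 1.06 × 1.3 = 1.451034.
1,605.73 × 1.451034 = 2329.96882482 ≈ 2,329.97.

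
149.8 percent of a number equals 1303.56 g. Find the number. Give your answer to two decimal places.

870.20 g

1303.56 g ÷ 1.498 ≈ 870.20 g.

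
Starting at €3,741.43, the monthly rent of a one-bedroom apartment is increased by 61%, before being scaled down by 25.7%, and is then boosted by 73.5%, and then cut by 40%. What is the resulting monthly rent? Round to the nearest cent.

Each change multiplies by a factor: 1.61 × 0.743 × 1.735 × 0.6 = 1.24527543.
€3,741.43 × 1.24527543 = €4659.1108520649 ≈ €4,659.11.

€4,659.11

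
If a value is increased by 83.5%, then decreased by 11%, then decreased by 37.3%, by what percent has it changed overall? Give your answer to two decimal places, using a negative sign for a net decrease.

2.40%

An 83.5% increase multiplies by 1.835.
Then an 11% decrease: 1.835 × 0.89 = 1.63315.
Then a 37.3% decrease: 1.63315 × 0.627 = 1.02398505.
Overall factor 1.02398505, i.e. 2.40%.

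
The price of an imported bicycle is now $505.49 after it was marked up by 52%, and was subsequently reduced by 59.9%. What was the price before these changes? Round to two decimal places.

The overall multiplier applied was 1.52 × 0.401 = 0.60952.
So the original price was $505.49 ÷ 0.60952 ≈ $829.32.

$829.32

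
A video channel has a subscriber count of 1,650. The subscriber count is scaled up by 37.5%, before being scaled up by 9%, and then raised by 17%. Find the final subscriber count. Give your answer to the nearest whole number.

2,893

Apply the 37.5% increase: 1,650 × 1.375 = 2268.75.
9% increase: 2268.75 × 1.09 = 2472.9375.
Apply the 17% increase: 2472.9375 × 1.17 = 2893.336875 ≈ 2,893.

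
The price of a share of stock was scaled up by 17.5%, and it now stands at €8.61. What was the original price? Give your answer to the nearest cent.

The overall multiplier applied was 1.175.
So the original price was €8.61 ÷ 1.175 ≈ €7.33.

€7.33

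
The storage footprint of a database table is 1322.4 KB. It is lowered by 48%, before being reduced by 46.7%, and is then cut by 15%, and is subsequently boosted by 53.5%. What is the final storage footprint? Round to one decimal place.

478.2 KB

After the 48% decrease: 1322.4 × 0.52 = 687.648.
46.7% decrease: 687.648 × 0.533 = 366.516384.
Apply the 15% decrease: 366.516384 × 0.85 = 311.5389264.
53.5% increase: 311.5389264 × 1.535 = 478.212252024 ≈ 478.2.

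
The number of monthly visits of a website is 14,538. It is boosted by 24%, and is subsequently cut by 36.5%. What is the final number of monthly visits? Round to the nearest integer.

Each change multiplies by a factor: 1.24 × 0.635 = 0.7874.
14,538 × 0.7874 = 11447.2212 ≈ 11,447.

11,447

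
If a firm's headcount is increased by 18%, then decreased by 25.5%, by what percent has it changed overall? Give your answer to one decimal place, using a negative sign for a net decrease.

The combined multiplier is 1.18 × 0.745 = 0.8791.
That corresponds to a decrease of 12.1%.

-12.1%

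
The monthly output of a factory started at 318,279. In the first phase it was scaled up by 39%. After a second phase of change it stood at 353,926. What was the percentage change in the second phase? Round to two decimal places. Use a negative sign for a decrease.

After the first phase: 318,279 × 1.39 = 442407.81.
Second-phase multiplier: 353,926 ÷ 442407.81 ≈ 0.799999.
That is a change of -20.00%.

-20.00%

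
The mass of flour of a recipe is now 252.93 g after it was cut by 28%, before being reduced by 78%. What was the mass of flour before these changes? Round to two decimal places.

1596.78 g

Undoing the 78% decrease: 252.93 ÷ 0.22 ≈ 1149.681818.
Undoing the 28% decrease: 1149.681818 ÷ 0.72 ≈ 1596.78 g.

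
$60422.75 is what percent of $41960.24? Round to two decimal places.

144.00%

$60422.75 ÷ $41960.24 ≈ 144.00%.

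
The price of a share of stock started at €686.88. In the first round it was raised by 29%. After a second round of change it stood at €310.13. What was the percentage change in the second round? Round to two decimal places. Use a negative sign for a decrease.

-65.00%

After the first round: €686.88 × 1.29 = €886.0752.
Second-round multiplier: €310.13 ÷ €886.0752 ≈ 0.350004.
That is a change of -65.00%.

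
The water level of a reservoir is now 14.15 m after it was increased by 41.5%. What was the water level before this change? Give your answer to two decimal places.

The overall multiplier applied was 1.415.
So the original water level was 14.15 ÷ 1.415 = 10.00 m.

10.00 m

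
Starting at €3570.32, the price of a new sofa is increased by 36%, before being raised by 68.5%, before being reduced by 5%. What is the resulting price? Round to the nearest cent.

After the 36% increase: €3570.32 × 1.36 = €4855.6352.
Apply the 68.5% increase: €4855.6352 × 1.685 = €8181.745312.
5% decrease: €8181.745312 × 0.95 = €7772.6580464 ≈ €7772.66.

€7772.66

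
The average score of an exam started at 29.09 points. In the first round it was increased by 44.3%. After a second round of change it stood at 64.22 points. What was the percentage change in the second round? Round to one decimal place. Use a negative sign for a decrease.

After the first round: 29.09 × 1.443 = 41.97687.
Second-round multiplier: 64.22 ÷ 41.97687 ≈ 1.52989.
That is a change of 53.0%.

53.0%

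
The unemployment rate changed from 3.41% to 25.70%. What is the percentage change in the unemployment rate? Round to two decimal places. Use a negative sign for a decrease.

The change is 25.70 − 3.41 = 22.29 percentage points.
Relative to the original 3.41%, that is 22.29 ÷ 3.41 ≈ 653.67%.

653.67%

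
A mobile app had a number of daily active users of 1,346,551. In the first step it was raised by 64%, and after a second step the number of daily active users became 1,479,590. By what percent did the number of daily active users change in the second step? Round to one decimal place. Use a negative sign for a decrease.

After the first step: 1,346,551 × 1.64 = 2208343.64.
Second-step multiplier: 1,479,590 ÷ 2208343.64 ≈ 0.67.
That is a change of -33.0%.

-33.0%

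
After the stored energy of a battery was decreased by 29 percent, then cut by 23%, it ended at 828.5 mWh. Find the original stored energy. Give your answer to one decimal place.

1,515.5 mWh

The overall multiplier applied was 0.71 × 0.77 = 0.5467.
So the original stored energy was 828.5 ÷ 0.5467 ≈ 1,515.5 mWh.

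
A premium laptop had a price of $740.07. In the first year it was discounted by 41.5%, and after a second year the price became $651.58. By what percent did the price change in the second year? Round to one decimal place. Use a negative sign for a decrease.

After the first year: $740.07 × 0.585 = $432.94095.
Second-year multiplier: $651.58 ÷ $432.94095 ≈ 1.50501.
That is a change of 50.5%.

50.5%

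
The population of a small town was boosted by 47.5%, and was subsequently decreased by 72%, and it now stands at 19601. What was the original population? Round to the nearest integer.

Undoing the 72% decrease: 19601 ÷ 0.28 ≈ 70003.571429.
Undoing the 47.5% increase: 70003.571429 ÷ 1.475 ≈ 47460.

47460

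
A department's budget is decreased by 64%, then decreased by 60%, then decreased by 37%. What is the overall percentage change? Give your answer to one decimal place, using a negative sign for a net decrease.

A 64% decrease multiplies by 0.36.
Then a 60% decrease: 0.36 × 0.4 = 0.144.
Then a 37% decrease: 0.144 × 0.63 = 0.09072.
Overall factor 0.09072, i.e. -90.9%.

-90.9%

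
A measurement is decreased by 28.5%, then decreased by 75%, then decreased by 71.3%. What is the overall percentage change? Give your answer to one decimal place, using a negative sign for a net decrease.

A 28.5% decrease multiplies by 0.715.
Then a 75% decrease: 0.715 × 0.25 = 0.17875.
Then a 71.3% decrease: 0.17875 × 0.287 = 0.05130125.
Overall factor 0.05130125, i.e. -94.9%.

-94.9%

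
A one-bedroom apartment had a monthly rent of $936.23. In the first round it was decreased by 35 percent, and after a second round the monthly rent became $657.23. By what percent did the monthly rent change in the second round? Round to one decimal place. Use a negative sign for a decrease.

8.0%

After the first round: $936.23 × 0.65 = $608.5495.
Second-round multiplier: $657.23 ÷ $608.5495 ≈ 1.07999.
That is a change of 8.0%.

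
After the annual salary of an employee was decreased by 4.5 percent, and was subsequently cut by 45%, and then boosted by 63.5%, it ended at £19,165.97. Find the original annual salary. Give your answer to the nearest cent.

The overall multiplier applied was 0.955 × 0.55 × 1.635 = 0.85878375.
So the original annual salary was £19,165.97 ÷ 0.85878375 ≈ £22,317.57.

£22,317.57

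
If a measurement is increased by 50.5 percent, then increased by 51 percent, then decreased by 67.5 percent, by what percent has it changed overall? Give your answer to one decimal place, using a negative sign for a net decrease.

A 50.5% increase multiplies by 1.505.
Then a 51% increase: 1.505 × 1.51 = 2.27255.
Then a 67.5% decrease: 2.27255 × 0.325 = 0.73857875.
Overall factor 0.73857875, i.e. -26.1%.

-26.1%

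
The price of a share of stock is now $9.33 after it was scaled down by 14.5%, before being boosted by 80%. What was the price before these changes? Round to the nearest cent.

$6.06

The overall multiplier applied was 0.855 × 1.8 = 1.539.
So the original price was $9.33 ÷ 1.539 ≈ $6.06.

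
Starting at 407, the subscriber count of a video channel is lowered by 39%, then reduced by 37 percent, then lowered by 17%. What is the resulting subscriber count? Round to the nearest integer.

130

Apply the 39% decrease: 407 × 0.61 = 248.27.
After the 37% decrease: 248.27 × 0.63 = 156.4101.
Apply the 17% decrease: 156.4101 × 0.83 = 129.820383 ≈ 130.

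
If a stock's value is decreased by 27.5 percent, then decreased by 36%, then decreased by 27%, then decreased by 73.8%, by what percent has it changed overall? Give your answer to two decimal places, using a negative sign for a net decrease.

A 27.5% decrease multiplies by 0.725.
Then a 36% decrease: 0.725 × 0.64 = 0.464.
Then a 27% decrease: 0.464 × 0.73 = 0.33872.
Then a 73.8% decrease: 0.33872 × 0.262 = 0.08874464.
Overall factor 0.08874464, i.e. -91.13%.

-91.13%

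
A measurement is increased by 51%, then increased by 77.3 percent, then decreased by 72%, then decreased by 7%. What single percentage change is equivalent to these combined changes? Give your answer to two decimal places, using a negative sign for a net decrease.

A 51% increase multiplies by 1.51.
Then a 77.3% increase: 1.51 × 1.773 = 2.67723.
Then a 72% decrease: 2.67723 × 0.28 = 0.7496244.
Then a 7% decrease: 0.7496244 × 0.93 = 0.697150692.
Overall factor 0.697150692, i.e. -30.28%.

-30.28%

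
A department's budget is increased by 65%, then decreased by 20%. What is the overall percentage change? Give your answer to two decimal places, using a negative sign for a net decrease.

32.00%

The combined multiplier is 1.65 × 0.8 = 1.32.
That corresponds to an increase of 32.00%.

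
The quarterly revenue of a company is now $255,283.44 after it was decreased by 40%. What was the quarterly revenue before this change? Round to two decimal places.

The overall multiplier applied was 0.6.
So the original quarterly revenue was $255,283.44 ÷ 0.6 = $425,472.40.

$425,472.40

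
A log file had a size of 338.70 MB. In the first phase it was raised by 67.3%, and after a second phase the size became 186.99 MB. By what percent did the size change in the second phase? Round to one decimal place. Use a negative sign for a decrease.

After the first phase: 338.70 × 1.673 = 566.6451.
Second-phase multiplier: 186.99 ÷ 566.6451 ≈ 0.32999.
That is a change of -67.0%.

-67.0%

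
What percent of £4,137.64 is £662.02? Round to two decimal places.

£662.02 ÷ £4,137.64 ≈ 16.00%.

16.00%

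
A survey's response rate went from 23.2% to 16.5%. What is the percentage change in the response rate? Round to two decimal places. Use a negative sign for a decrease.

The change is 16.5 − 23.2 = -6.7 percentage points.
Relative to the original 23.2%, that is -6.7 ÷ 23.2 ≈ -28.88%.

-28.88%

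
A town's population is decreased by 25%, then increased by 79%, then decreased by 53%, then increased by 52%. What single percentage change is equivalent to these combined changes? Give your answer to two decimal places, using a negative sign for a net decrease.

-4.09%

A 25% decrease multiplies by 0.75.
Then a 79% increase: 0.75 × 1.79 = 1.3425.
Then a 53% decrease: 1.3425 × 0.47 = 0.630975.
Then a 52% increase: 0.630975 × 1.52 = 0.959082.
Overall factor 0.959082, i.e. -4.09%.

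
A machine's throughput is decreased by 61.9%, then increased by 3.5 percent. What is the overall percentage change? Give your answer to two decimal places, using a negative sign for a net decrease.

The combined multiplier is 0.381 × 1.035 = 0.394335.
That corresponds to a decrease of 60.57%.

-60.57%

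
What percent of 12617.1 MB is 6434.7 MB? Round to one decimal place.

51.0%

6434.7 MB ÷ 12617.1 MB ≈ 51.0%.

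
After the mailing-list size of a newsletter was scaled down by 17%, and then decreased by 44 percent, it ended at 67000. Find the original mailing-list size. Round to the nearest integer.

144148

Undoing the 44% decrease: 67000 ÷ 0.56 ≈ 119642.857143.
Undoing the 17% decrease: 119642.857143 ÷ 0.83 ≈ 144148.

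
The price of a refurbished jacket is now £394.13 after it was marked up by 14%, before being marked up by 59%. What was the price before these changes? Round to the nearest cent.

£217.44

The overall multiplier applied was 1.14 × 1.59 = 1.8126.
So the original price was £394.13 ÷ 1.8126 ≈ £217.44.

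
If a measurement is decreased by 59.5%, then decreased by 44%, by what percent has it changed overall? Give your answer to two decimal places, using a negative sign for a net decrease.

A 59.5% decrease multiplies by 0.405.
Then a 44% decrease: 0.405 × 0.56 = 0.2268.
Overall factor 0.2268, i.e. -77.32%.

-77.32%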